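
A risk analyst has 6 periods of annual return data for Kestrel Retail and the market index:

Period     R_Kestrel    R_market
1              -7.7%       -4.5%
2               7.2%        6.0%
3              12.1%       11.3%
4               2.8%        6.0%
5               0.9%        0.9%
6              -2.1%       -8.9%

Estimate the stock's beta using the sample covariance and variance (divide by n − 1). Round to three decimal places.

0.810

Mean R_i = (-7.7 + 7.2 + 12.1 + 2.8 + 0.9 − 2.1) / 6 = 2.2000%
Mean R_m = (-4.5 + 6.0 + 11.3 + 6.0 + 0.9 − 8.9) / 6 = 1.8000%
Σ(R_i − R̄_i)(R_m − R̄_m) = 227.1200  ⇒  Cov = 227.1200 / 5 = 45.4240
Σ(R_m − R̄_m)² = 280.5200  ⇒  Var(R_m) = 280.5200 / 5 = 56.1040
β = Cov / Var(R_m) = 45.4240 / 56.1040 = 0.8096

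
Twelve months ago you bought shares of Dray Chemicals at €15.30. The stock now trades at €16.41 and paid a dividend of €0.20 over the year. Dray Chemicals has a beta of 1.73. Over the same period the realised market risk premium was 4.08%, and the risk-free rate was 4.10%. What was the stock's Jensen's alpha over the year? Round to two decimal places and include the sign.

Realised HPR = (P1 + D1 − P0) / P0 = (16.41 + 0.20 − 15.30) / 15.30 = 1.31 / 15.30 = 8.5621%
CAPM required = R_f + β·MRP = 4.10% + 1.73 × 4.08% = 11.1584%
α = realised − required = 8.5621% − 11.1584% = -2.60%

-2.60%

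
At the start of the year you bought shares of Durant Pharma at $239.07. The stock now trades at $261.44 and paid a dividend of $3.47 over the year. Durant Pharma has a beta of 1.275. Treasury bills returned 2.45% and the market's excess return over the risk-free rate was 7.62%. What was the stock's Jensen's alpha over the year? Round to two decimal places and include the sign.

Realised HPR = (P1 + D1 − P0) / P0 = (261.44 + 3.47 − 239.07) / 239.07 = 25.84 / 239.07 = 10.8085%
CAPM required = R_f + β·MRP = 2.45% + 1.275 × 7.62% = 12.16550%
α = realised − required = 10.8085% − 12.16550% = -1.36%

-1.36%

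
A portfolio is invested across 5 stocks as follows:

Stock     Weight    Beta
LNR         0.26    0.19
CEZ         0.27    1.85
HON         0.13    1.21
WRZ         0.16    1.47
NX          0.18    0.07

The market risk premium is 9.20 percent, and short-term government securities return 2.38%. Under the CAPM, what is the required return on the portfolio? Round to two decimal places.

β_P = Σ w_i β_i = 0.26×0.19 + 0.27×1.85 + 0.13×1.21 + 0.16×1.47 + 0.18×0.07 = 0.9540
E(R_P) = R_f + β_P × MRP = 2.38% + 0.9540 × 9.20% = 11.16%

11.16%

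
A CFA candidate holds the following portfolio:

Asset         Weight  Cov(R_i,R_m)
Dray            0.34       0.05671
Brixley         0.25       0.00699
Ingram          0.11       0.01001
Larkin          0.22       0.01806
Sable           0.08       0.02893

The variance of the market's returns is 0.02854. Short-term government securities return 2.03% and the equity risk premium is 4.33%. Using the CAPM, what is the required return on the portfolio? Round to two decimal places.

β_Dray = 0.05671 / 0.02854 = 1.9870
β_Brixley = 0.00699 / 0.02854 = 0.2449
β_Ingram = 0.01001 / 0.02854 = 0.3507
β_Larkin = 0.01806 / 0.02854 = 0.6328
β_Sable = 0.02893 / 0.02854 = 1.0137
β_P = Σ w_i β_i = 0.34×1.9870 + 0.25×0.2449 + 0.11×0.3507 + 0.22×0.6328 + 0.08×1.0137 = 0.9957
E(R_P) = R_f + β_P × MRP = 2.03% + 0.9957 × 4.33% = 6.34%

6.34%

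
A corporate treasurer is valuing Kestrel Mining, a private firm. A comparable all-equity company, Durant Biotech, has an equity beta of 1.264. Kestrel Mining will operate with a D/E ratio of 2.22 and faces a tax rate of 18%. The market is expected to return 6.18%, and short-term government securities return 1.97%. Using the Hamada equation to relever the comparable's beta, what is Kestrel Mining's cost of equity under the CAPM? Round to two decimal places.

16.98%

β_L = β_U × [1 + (1 − t)(D/E)] = 1.264 × [1 + (1 − 0.18) × 2.22]
    = 1.264 × [1 + 0.82 × 2.22] = 1.264 × 2.8204 = 3.5650
MRP = 6.18% − 1.97% = 4.21%
E(R) = R_f + β_L × MRP = 1.97% + 3.5650 × 4.21% = 16.98%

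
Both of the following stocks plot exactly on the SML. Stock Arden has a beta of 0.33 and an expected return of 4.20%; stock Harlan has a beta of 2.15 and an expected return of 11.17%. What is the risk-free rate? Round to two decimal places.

2.94%

Both satisfy E(R) = R_f + β·MRP, so the slope of the SML is
MRP = (11.17% − 4.20%) / (2.15 − 0.33) = 6.97% / 1.82 = 3.8297%
R_f = E(R_Arden) − β_Arden·MRP = 4.20% − 0.33 × 3.8297% = 2.9362%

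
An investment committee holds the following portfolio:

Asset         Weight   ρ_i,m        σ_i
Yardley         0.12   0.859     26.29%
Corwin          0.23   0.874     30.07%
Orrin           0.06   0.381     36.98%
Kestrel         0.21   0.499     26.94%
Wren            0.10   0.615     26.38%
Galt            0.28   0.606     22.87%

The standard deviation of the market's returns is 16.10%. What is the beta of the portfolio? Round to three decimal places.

β_Yardley = 0.859 × 26.29% / 16.10% = 1.4027
β_Corwin = 0.874 × 30.07% / 16.10% = 1.6324
β_Orrin = 0.381 × 36.98% / 16.10% = 0.8751
β_Kestrel = 0.499 × 26.94% / 16.10% = 0.8350
β_Wren = 0.615 × 26.38% / 16.10% = 1.0077
β_Galt = 0.606 × 22.87% / 16.10% = 0.8608
β_P = Σ w_i β_i = 0.12×1.4027 + 0.23×1.6324 + 0.06×0.8751 + 0.21×0.8350 + 0.10×1.0077 + 0.28×0.8608 = 1.1134

1.113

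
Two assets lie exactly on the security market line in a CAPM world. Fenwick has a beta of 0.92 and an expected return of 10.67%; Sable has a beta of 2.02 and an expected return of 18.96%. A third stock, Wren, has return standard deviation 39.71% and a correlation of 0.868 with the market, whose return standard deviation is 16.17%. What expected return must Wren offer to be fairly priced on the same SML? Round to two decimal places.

19.80%

MRP = (18.96% − 10.67%) / (2.02 − 0.92) = 7.5364%
R_f = 10.67% − 0.92 × 7.5364% = 3.7365%
β_Wren = ρ·σ_i/σ_m = 0.868 × 39.71 / 16.17 = 2.1316
E(R_Wren) = R_f + β × MRP = 3.7365% + 2.1316 × 7.5364% = 19.80%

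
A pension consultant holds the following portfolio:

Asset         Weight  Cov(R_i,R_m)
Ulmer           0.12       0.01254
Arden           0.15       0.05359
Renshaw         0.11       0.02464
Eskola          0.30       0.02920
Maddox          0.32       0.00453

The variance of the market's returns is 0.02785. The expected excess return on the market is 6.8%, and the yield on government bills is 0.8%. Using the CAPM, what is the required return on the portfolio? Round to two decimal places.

6.28%

β_Ulmer = 0.01254 / 0.02785 = 0.4503
β_Arden = 0.05359 / 0.02785 = 1.9242
β_Renshaw = 0.02464 / 0.02785 = 0.8847
β_Eskola = 0.02920 / 0.02785 = 1.0485
β_Maddox = 0.00453 / 0.02785 = 0.1627
β_P = Σ w_i β_i = 0.12×0.4503 + 0.15×1.9242 + 0.11×0.8847 + 0.30×1.0485 + 0.32×0.1627 = 0.8066
E(R_P) = R_f + β_P × MRP = 0.8% + 0.8066 × 6.8% = 6.28%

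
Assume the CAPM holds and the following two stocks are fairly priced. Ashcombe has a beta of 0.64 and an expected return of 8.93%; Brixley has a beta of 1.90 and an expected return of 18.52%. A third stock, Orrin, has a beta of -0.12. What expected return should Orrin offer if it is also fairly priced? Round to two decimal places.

3.15%

MRP (SML slope) = (18.52% − 8.93%) / (1.90 − 0.64) = 9.59% / 1.26 = 7.6111%
R_f (intercept) = 8.93% − 0.64 × 7.6111% = 4.0589%
E(R_Orrin) = R_f + β × MRP = 4.0589% + -0.12 × 7.6111% = 3.15%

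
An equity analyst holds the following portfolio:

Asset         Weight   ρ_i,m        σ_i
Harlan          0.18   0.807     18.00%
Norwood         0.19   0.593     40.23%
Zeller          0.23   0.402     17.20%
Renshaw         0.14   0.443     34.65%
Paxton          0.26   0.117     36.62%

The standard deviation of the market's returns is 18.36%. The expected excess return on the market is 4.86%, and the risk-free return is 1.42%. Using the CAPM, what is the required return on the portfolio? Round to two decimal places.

β_Harlan = 0.807 × 18.00% / 18.36% = 0.7912
β_Norwood = 0.593 × 40.23% / 18.36% = 1.2994
β_Zeller = 0.402 × 17.20% / 18.36% = 0.3766
β_Renshaw = 0.443 × 34.65% / 18.36% = 0.8361
β_Paxton = 0.117 × 36.62% / 18.36% = 0.2334
β_P = Σ w_i β_i = 0.18×0.7912 + 0.19×1.2994 + 0.23×0.3766 + 0.14×0.8361 + 0.26×0.2334 = 0.6537
E(R_P) = R_f + β_P × MRP = 1.42% + 0.6537 × 4.86% = 4.60%

4.60%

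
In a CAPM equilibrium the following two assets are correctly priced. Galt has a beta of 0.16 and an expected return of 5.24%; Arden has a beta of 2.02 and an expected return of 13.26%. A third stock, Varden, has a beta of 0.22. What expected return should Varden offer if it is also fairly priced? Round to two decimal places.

5.50%

MRP (SML slope) = (13.26% − 5.24%) / (2.02 − 0.16) = 8.02% / 1.86 = 4.3118%
R_f (intercept) = 5.24% − 0.16 × 4.3118% = 4.5501%
E(R_Varden) = R_f + β × MRP = 4.5501% + 0.22 × 4.3118% = 5.50%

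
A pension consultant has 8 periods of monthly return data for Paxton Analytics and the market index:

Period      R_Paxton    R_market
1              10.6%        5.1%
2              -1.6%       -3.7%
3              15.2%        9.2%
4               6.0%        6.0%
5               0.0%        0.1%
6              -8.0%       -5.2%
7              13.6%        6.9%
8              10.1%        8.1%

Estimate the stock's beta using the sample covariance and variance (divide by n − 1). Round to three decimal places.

1.414

Mean R_i = (10.6 − 1.6 + 15.2 + 6.0 + 0.0 − 8.0 + 13.6 + 10.1) / 8 = 5.7375%
Mean R_m = (5.1 − 3.7 + 9.2 + 6.0 + 0.1 − 5.2 + 6.9 + 8.1) / 8 = 3.3125%
Σ(R_i − R̄_i)(R_m − R̄_m) = 301.0263  ⇒  Cov = 301.0263 / 7 = 43.0038
Σ(R_m − R̄_m)² = 212.8288  ⇒  Var(R_m) = 212.8288 / 7 = 30.4041
β = Cov / Var(R_m) = 43.0038 / 30.4041 = 1.4144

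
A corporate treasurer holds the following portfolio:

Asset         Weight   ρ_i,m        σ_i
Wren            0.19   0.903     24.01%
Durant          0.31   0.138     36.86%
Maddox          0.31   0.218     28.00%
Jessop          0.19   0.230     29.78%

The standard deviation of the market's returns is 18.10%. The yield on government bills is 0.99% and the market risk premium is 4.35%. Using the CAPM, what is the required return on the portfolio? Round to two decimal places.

β_Wren = 0.903 × 24.01% / 18.10% = 1.1978
β_Durant = 0.138 × 36.86% / 18.10% = 0.2810
β_Maddox = 0.218 × 28.00% / 18.10% = 0.3372
β_Jessop = 0.230 × 29.78% / 18.10% = 0.3784
β_P = Σ w_i β_i = 0.19×1.1978 + 0.31×0.2810 + 0.31×0.3372 + 0.19×0.3784 = 0.4911
E(R_P) = R_f + β_P × MRP = 0.99% + 0.4911 × 4.35% = 3.13%

3.13%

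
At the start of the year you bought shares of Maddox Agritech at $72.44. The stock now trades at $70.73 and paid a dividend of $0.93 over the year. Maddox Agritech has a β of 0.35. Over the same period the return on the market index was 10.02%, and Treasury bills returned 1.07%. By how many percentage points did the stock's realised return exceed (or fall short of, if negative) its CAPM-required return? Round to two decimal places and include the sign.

Realised HPR = (P1 + D1 − P0) / P0 = (70.73 + 0.93 − 72.44) / 72.44 = -0.78 / 72.44 = -1.0768%
MRP = 10.02% − 1.07% = 8.95%
CAPM required = R_f + β·MRP = 1.07% + 0.35 × 8.95% = 4.2025%
α = realised − required = -1.0768% − 4.2025% = -5.28%

-5.28%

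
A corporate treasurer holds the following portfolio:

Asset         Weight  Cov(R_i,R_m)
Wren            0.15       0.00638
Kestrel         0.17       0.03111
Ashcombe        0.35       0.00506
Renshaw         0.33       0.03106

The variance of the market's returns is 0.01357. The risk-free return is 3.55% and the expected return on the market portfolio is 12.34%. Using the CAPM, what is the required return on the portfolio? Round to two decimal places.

15.38%

β_Wren = 0.00638 / 0.01357 = 0.4702
β_Kestrel = 0.03111 / 0.01357 = 2.2926
β_Ashcombe = 0.00506 / 0.01357 = 0.3729
β_Renshaw = 0.03106 / 0.01357 = 2.2889
β_P = Σ w_i β_i = 0.15×0.4702 + 0.17×2.2926 + 0.35×0.3729 + 0.33×2.2889 = 1.3461
MRP = 12.34% − 3.55% = 8.79%
E(R_P) = R_f + β_P × MRP = 3.55% + 1.3461 × 8.79% = 15.38%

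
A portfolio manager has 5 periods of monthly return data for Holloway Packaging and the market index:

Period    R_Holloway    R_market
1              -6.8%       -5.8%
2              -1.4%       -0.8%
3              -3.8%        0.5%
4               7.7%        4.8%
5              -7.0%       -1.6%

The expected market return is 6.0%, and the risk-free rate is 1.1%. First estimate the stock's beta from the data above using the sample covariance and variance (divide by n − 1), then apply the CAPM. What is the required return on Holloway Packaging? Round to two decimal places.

7.83%

Mean R_i = (-6.8 − 1.4 − 3.8 + 7.7 − 7.0) / 5 = -2.2600%
Mean R_m = (-5.8 − 0.8 + 0.5 + 4.8 − 1.6) / 5 = -0.5800%
Σ(R_i − R̄_i)(R_m − R̄_m) = 80.2660  ⇒  Cov = 80.2660 / 4 = 20.0665
Σ(R_m − R̄_m)² = 58.4480  ⇒  Var(R_m) = 58.4480 / 4 = 14.6120
β = Cov / Var(R_m) = 20.0665 / 14.6120 = 1.3733
MRP = 6.0% − 1.1% = 4.90%
E(R) = R_f + β × MRP = 1.1% + 1.3733 × 4.9% = 7.83%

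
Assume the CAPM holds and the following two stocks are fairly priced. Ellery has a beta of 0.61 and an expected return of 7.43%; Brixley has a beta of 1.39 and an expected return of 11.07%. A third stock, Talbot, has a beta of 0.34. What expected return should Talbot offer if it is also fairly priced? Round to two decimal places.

6.17%

MRP (SML slope) = (11.07% − 7.43%) / (1.39 − 0.61) = 3.64% / 0.78 = 4.6667%
R_f (intercept) = 7.43% − 0.61 × 4.6667% = 4.5833%
E(R_Talbot) = R_f + β × MRP = 4.5833% + 0.34 × 4.6667% = 6.17%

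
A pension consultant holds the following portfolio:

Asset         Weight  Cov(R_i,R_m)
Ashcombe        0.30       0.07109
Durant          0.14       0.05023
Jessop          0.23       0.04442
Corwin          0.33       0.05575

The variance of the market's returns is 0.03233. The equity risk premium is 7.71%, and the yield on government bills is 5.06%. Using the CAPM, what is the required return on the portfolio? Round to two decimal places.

18.65%

β_Ashcombe = 0.07109 / 0.03233 = 2.1989
β_Durant = 0.05023 / 0.03233 = 1.5537
β_Jessop = 0.04442 / 0.03233 = 1.3740
β_Corwin = 0.05575 / 0.03233 = 1.7244
β_P = Σ w_i β_i = 0.30×2.1989 + 0.14×1.5537 + 0.23×1.3740 + 0.33×1.7244 = 1.7623
E(R_P) = R_f + β_P × MRP = 5.06% + 1.7623 × 7.71% = 18.65%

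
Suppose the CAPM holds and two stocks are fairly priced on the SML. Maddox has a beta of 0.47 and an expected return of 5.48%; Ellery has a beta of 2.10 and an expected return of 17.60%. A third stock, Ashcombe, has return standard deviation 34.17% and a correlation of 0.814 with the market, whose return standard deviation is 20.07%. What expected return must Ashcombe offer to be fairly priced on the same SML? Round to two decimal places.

MRP = (17.60% − 5.48%) / (2.10 − 0.47) = 7.4356%
R_f = 5.48% − 0.47 × 7.4356% = 1.9853%
β_Ashcombe = ρ·σ_i/σ_m = 0.814 × 34.17 / 20.07 = 1.3859
E(R_Ashcombe) = R_f + β × MRP = 1.9853% + 1.3859 × 7.4356% = 12.29%

12.29%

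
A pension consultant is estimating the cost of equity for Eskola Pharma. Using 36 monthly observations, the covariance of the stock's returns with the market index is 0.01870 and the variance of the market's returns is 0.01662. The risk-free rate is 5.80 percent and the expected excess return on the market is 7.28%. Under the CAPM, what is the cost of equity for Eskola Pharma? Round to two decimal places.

β = Cov(R_i, R_m) / Var(R_m) = 0.01870 / 0.01662 = 1.1252
E(R) = R_f + β × MRP = 5.80% + 1.1252 × 7.28% = 13.99%

13.99%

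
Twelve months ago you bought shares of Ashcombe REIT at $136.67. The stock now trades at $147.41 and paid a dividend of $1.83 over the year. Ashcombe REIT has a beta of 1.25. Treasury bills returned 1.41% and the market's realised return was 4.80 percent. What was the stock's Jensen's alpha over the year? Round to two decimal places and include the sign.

+3.55%

Realised HPR = (P1 + D1 − P0) / P0 = (147.41 + 1.83 − 136.67) / 136.67 = 12.57 / 136.67 = 9.1973%
MRP = 4.80% − 1.41% = 3.39%
CAPM required = R_f + β·MRP = 1.41% + 1.25 × 3.39% = 5.6475%
α = realised − required = 9.1973% − 5.6475% = +3.55%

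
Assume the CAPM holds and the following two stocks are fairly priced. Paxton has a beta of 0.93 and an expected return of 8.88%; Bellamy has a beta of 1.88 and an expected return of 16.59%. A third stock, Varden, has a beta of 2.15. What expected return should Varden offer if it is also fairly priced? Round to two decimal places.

18.78%

MRP (SML slope) = (16.59% − 8.88%) / (1.88 − 0.93) = 7.71% / 0.95 = 8.1158%
R_f (intercept) = 8.88% − 0.93 × 8.1158% = 1.3323%
E(R_Varden) = R_f + β × MRP = 1.3323% + 2.15 × 8.1158% = 18.78%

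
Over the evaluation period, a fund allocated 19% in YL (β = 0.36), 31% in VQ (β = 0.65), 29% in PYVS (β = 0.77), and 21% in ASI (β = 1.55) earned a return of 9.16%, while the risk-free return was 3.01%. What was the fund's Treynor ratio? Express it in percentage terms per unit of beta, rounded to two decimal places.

7.51%

β_P = 0.19×0.36 + 0.31×0.65 + 0.29×0.77 + 0.21×1.55 = 0.8187
Treynor = (R_P − R_f) / β_P = (9.16% − 3.01%) / 0.8187 = 6.15% / 0.8187 = 7.51%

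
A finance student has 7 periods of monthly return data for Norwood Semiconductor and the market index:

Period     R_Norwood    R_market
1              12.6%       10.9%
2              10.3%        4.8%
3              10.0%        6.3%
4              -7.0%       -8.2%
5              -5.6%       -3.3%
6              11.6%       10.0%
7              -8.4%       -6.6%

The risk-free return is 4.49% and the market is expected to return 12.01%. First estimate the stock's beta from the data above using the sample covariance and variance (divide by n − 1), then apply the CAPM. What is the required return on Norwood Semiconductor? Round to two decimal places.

13.51%

Mean R_i = (12.6 + 10.3 + 10.0 − 7.0 − 5.6 + 11.6 − 8.4) / 7 = 3.3571%
Mean R_m = (10.9 + 4.8 + 6.3 − 8.2 − 3.3 + 10.0 − 6.6) / 7 = 1.9857%
Σ(R_i − R̄_i)(R_m − R̄_m) = 450.4357  ⇒  Cov = 450.4357 / 6 = 75.0726
Σ(R_m − R̄_m)² = 375.6286  ⇒  Var(R_m) = 375.6286 / 6 = 62.6048
β = Cov / Var(R_m) = 75.0726 / 62.6048 = 1.1992
MRP = 12.01% − 4.49% = 7.52%
E(R) = R_f + β × MRP = 4.49% + 1.1992 × 7.52% = 13.51%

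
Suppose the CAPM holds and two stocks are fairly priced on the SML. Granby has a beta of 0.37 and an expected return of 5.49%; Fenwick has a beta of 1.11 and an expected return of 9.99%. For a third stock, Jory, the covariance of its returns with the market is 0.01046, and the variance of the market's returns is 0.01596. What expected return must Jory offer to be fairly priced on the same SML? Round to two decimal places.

MRP = (9.99% − 5.49%) / (1.11 − 0.37) = 6.0811%
R_f = 5.49% − 0.37 × 6.0811% = 3.2400%
β_Jory = Cov / Var(R_m) = 0.01046 / 0.01596 = 0.6554
E(R_Jory) = R_f + β × MRP = 3.2400% + 0.6554 × 6.0811% = 7.23%

7.23%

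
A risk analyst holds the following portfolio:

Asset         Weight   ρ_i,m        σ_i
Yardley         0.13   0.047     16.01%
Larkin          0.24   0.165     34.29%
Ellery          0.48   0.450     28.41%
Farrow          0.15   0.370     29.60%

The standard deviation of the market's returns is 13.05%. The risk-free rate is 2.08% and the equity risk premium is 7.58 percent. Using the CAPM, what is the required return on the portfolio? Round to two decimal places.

7.44%

β_Yardley = 0.047 × 16.01% / 13.05% = 0.0577
β_Larkin = 0.165 × 34.29% / 13.05% = 0.4336
β_Ellery = 0.450 × 28.41% / 13.05% = 0.9797
β_Farrow = 0.370 × 29.60% / 13.05% = 0.8392
β_P = Σ w_i β_i = 0.13×0.0577 + 0.24×0.4336 + 0.48×0.9797 + 0.15×0.8392 = 0.7077
E(R_P) = R_f + β_P × MRP = 2.08% + 0.7077 × 7.58% = 7.44%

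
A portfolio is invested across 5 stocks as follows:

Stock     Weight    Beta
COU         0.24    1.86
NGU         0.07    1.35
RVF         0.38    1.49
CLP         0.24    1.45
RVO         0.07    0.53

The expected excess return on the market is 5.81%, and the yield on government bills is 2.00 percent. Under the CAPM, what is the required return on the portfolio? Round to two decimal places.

10.67%

β_P = Σ w_i β_i = 0.24×1.86 + 0.07×1.35 + 0.38×1.49 + 0.24×1.45 + 0.07×0.53 = 1.4922
E(R_P) = R_f + β_P × MRP = 2.00% + 1.4922 × 5.81% = 10.67%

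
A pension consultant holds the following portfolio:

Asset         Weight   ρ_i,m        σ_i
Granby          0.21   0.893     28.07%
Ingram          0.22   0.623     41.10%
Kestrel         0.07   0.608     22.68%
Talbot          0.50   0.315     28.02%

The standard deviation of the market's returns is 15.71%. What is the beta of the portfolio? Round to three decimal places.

1.036

β_Granby = 0.893 × 28.07% / 15.71% = 1.5956
β_Ingram = 0.623 × 41.10% / 15.71% = 1.6299
β_Kestrel = 0.608 × 22.68% / 15.71% = 0.8777
β_Talbot = 0.315 × 28.02% / 15.71% = 0.5618
β_P = Σ w_i β_i = 0.21×1.5956 + 0.22×1.6299 + 0.07×0.8777 + 0.50×0.5618 = 1.0360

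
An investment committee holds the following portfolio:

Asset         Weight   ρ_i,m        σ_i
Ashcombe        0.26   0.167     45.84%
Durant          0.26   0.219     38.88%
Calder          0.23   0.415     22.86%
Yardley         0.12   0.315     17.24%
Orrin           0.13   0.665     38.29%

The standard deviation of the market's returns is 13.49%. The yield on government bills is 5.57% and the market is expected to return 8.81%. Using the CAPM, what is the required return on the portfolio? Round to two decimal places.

β_Ashcombe = 0.167 × 45.84% / 13.49% = 0.5675
β_Durant = 0.219 × 38.88% / 13.49% = 0.6312
β_Calder = 0.415 × 22.86% / 13.49% = 0.7033
β_Yardley = 0.315 × 17.24% / 13.49% = 0.4026
β_Orrin = 0.665 × 38.29% / 13.49% = 1.8875
β_P = Σ w_i β_i = 0.26×0.5675 + 0.26×0.6312 + 0.23×0.7033 + 0.12×0.4026 + 0.13×1.8875 = 0.7671
MRP = 8.81% − 5.57% = 3.24%
E(R_P) = R_f + β_P × MRP = 5.57% + 0.7671 × 3.24% = 8.06%

8.06%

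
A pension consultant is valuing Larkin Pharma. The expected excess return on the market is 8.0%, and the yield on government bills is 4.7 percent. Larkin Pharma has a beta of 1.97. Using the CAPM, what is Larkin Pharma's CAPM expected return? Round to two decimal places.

20.46%

E(R) = R_f + β × MRP = 4.7% + 1.97 × 8.0% = 20.46%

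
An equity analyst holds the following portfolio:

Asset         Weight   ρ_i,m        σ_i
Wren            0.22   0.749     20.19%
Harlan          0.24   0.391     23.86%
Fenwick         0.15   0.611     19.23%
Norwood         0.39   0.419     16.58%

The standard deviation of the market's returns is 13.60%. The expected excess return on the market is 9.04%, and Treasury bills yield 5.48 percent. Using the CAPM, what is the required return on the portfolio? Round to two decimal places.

12.15%

β_Wren = 0.749 × 20.19% / 13.60% = 1.1119
β_Harlan = 0.391 × 23.86% / 13.60% = 0.6860
β_Fenwick = 0.611 × 19.23% / 13.60% = 0.8639
β_Norwood = 0.419 × 16.58% / 13.60% = 0.5108
β_P = Σ w_i β_i = 0.22×1.1119 + 0.24×0.6860 + 0.15×0.8639 + 0.39×0.5108 = 0.7381
E(R_P) = R_f + β_P × MRP = 5.48% + 0.7381 × 9.04% = 12.15%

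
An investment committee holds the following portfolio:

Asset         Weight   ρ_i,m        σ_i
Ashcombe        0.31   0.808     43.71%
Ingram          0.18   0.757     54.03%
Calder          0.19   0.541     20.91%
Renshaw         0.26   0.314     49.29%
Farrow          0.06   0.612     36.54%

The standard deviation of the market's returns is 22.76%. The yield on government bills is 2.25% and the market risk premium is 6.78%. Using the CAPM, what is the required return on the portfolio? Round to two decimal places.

β_Ashcombe = 0.808 × 43.71% / 22.76% = 1.5517
β_Ingram = 0.757 × 54.03% / 22.76% = 1.7970
β_Calder = 0.541 × 20.91% / 22.76% = 0.4970
β_Renshaw = 0.314 × 49.29% / 22.76% = 0.6800
β_Farrow = 0.612 × 36.54% / 22.76% = 0.9825
β_P = Σ w_i β_i = 0.31×1.5517 + 0.18×1.7970 + 0.19×0.4970 + 0.26×0.6800 + 0.06×0.9825 = 1.1347
E(R_P) = R_f + β_P × MRP = 2.25% + 1.1347 × 6.78% = 9.94%

9.94%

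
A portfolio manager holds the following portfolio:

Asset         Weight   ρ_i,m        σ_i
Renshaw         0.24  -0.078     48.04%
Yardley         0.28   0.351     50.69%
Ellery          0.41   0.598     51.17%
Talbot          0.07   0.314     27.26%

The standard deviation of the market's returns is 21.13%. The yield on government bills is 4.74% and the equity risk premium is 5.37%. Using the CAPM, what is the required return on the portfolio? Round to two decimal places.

9.12%

β_Renshaw = -0.078 × 48.04% / 21.13% = -0.1773
β_Yardley = 0.351 × 50.69% / 21.13% = 0.8420
β_Ellery = 0.598 × 51.17% / 21.13% = 1.4482
β_Talbot = 0.314 × 27.26% / 21.13% = 0.4051
β_P = Σ w_i β_i = 0.24×-0.1773 + 0.28×0.8420 + 0.41×1.4482 + 0.07×0.4051 = 0.8153
E(R_P) = R_f + β_P × MRP = 4.74% + 0.8153 × 5.37% = 9.12%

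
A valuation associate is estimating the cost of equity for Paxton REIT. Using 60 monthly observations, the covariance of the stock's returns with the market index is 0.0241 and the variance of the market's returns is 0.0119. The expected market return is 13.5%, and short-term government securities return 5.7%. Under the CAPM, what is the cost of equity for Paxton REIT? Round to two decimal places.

β = Cov(R_i, R_m) / Var(R_m) = 0.0241 / 0.0119 = 2.0252
MRP = 13.5% − 5.7% = 7.80%
E(R) = R_f + β × MRP = 5.7% + 2.0252 × 7.8% = 21.50%

21.50%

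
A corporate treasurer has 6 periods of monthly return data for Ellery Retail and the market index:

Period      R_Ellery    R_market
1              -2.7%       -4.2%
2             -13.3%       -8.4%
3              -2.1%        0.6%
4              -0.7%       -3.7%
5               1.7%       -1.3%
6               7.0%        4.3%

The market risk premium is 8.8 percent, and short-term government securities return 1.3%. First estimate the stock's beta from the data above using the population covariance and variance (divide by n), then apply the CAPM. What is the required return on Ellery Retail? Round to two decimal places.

Mean R_i = (-2.7 − 13.3 − 2.1 − 0.7 + 1.7 + 7.0) / 6 = -1.6833%
Mean R_m = (-4.2 − 8.4 + 0.6 − 3.7 − 1.3 + 4.3) / 6 = -2.1167%
Σ(R_i − R̄_i)(R_m − R̄_m) = 130.9017  ⇒  Cov = 130.9017 / 6 = 21.8170
Σ(R_m − R̄_m)² = 95.5483  ⇒  Var(R_m) = 95.5483 / 6 = 15.9247
β = Cov / Var(R_m) = 21.8170 / 15.9247 = 1.3700
E(R) = R_f + β × MRP = 1.3% + 1.3700 × 8.8% = 13.36%

13.36%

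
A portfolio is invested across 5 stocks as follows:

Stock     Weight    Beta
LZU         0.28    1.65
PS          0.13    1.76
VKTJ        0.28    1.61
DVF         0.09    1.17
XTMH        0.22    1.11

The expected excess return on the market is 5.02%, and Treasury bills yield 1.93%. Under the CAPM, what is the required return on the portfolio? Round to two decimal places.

9.42%

β_P = Σ w_i β_i = 0.28×1.65 + 0.13×1.76 + 0.28×1.61 + 0.09×1.17 + 0.22×1.11 = 1.4911
E(R_P) = R_f + β_P × MRP = 1.93% + 1.4911 × 5.02% = 9.42%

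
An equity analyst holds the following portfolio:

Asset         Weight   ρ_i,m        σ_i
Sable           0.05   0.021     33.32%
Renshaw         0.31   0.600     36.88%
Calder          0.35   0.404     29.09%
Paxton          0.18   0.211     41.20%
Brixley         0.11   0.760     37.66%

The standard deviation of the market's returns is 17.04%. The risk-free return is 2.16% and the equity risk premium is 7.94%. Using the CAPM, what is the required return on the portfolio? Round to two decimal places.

9.49%

β_Sable = 0.021 × 33.32% / 17.04% = 0.0411
β_Renshaw = 0.600 × 36.88% / 17.04% = 1.2986
β_Calder = 0.404 × 29.09% / 17.04% = 0.6897
β_Paxton = 0.211 × 41.20% / 17.04% = 0.5102
β_Brixley = 0.760 × 37.66% / 17.04% = 1.6797
β_P = Σ w_i β_i = 0.05×0.0411 + 0.31×1.2986 + 0.35×0.6897 + 0.18×0.5102 + 0.11×1.6797 = 0.9226
E(R_P) = R_f + β_P × MRP = 2.16% + 0.9226 × 7.94% = 9.49%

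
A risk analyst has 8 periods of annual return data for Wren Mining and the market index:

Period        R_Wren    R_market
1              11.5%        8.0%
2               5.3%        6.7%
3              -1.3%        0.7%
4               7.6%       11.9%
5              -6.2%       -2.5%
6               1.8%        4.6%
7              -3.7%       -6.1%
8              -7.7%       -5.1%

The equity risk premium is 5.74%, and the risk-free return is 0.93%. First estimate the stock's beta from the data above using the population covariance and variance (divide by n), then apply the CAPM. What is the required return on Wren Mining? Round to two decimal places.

6.40%

Mean R_i = (11.5 + 5.3 − 1.3 + 7.6 − 6.2 + 1.8 − 3.7 − 7.7) / 8 = 0.9125%
Mean R_m = (8.0 + 6.7 + 0.7 + 11.9 − 2.5 + 4.6 − 6.1 − 5.1) / 8 = 2.2750%
Σ(R_i − R̄_i)(R_m − R̄_m) = 286.0525  ⇒  Cov = 286.0525 / 8 = 35.7566
Σ(R_m − R̄_m)² = 300.2150  ⇒  Var(R_m) = 300.2150 / 8 = 37.5269
β = Cov / Var(R_m) = 35.7566 / 37.5269 = 0.9528
E(R) = R_f + β × MRP = 0.93% + 0.9528 × 5.74% = 6.40%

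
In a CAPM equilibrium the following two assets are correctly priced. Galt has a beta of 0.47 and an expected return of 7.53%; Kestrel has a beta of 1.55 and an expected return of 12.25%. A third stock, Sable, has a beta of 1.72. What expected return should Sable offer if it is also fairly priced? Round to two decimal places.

12.99%

MRP (SML slope) = (12.25% − 7.53%) / (1.55 − 0.47) = 4.72% / 1.08 = 4.3704%
R_f (intercept) = 7.53% − 0.47 × 4.3704% = 5.4759%
E(R_Sable) = R_f + β × MRP = 5.4759% + 1.72 × 4.3704% = 12.99%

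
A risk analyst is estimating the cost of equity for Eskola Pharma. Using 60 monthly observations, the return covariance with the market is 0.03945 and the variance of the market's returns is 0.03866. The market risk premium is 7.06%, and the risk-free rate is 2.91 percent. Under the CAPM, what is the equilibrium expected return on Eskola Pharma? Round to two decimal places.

10.11%

β = Cov(R_i, R_m) / Var(R_m) = 0.03945 / 0.03866 = 1.0204
E(R) = R_f + β × MRP = 2.91% + 1.0204 × 7.06% = 10.11%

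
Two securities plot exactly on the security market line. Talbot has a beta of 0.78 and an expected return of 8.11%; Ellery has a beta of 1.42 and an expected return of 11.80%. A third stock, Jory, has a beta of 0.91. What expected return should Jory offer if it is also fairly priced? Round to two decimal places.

MRP (SML slope) = (11.80% − 8.11%) / (1.42 − 0.78) = 3.69% / 0.64 = 5.7656%
R_f (intercept) = 8.11% − 0.78 × 5.7656% = 3.6128%
E(R_Jory) = R_f + β × MRP = 3.6128% + 0.91 × 5.7656% = 8.86%

8.86%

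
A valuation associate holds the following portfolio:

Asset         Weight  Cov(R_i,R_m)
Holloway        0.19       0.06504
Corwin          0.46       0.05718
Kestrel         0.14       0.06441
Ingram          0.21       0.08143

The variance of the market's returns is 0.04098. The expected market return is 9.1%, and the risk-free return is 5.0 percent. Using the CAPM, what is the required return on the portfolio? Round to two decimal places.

β_Holloway = 0.06504 / 0.04098 = 1.5871
β_Corwin = 0.05718 / 0.04098 = 1.3953
β_Kestrel = 0.06441 / 0.04098 = 1.5717
β_Ingram = 0.08143 / 0.04098 = 1.9871
β_P = Σ w_i β_i = 0.19×1.5871 + 0.46×1.3953 + 0.14×1.5717 + 0.21×1.9871 = 1.5807
MRP = 9.1% − 5.0% = 4.10%
E(R_P) = R_f + β_P × MRP = 5.0% + 1.5807 × 4.1% = 11.48%

11.48%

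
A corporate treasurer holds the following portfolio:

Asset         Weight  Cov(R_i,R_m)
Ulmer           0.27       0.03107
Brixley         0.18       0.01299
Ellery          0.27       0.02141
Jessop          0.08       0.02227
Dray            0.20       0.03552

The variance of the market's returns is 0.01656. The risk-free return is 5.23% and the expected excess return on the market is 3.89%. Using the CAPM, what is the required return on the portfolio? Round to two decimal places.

β_Ulmer = 0.03107 / 0.01656 = 1.8762
β_Brixley = 0.01299 / 0.01656 = 0.7844
β_Ellery = 0.02141 / 0.01656 = 1.2929
β_Jessop = 0.02227 / 0.01656 = 1.3448
β_Dray = 0.03552 / 0.01656 = 2.1449
β_P = Σ w_i β_i = 0.27×1.8762 + 0.18×0.7844 + 0.27×1.2929 + 0.08×1.3448 + 0.20×2.1449 = 1.5334
E(R_P) = R_f + β_P × MRP = 5.23% + 1.5334 × 3.89% = 11.19%

11.19%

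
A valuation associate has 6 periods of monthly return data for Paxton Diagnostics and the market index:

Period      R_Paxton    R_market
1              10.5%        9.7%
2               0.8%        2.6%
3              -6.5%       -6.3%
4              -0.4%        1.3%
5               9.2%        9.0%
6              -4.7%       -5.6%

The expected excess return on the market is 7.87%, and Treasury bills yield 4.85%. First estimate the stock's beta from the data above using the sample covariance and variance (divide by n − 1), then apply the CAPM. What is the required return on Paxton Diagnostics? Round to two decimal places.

Mean R_i = (10.5 + 0.8 − 6.5 − 0.4 + 9.2 − 4.7) / 6 = 1.4833%
Mean R_m = (9.7 + 2.6 − 6.3 + 1.3 + 9.0 − 5.6) / 6 = 1.7833%
Σ(R_i − R̄_i)(R_m − R̄_m) = 237.6083  ⇒  Cov = 237.6083 / 5 = 47.5217
Σ(R_m − R̄_m)² = 235.5083  ⇒  Var(R_m) = 235.5083 / 5 = 47.1017
β = Cov / Var(R_m) = 47.5217 / 47.1017 = 1.0089
E(R) = R_f + β × MRP = 4.85% + 1.0089 × 7.87% = 12.79%

12.79%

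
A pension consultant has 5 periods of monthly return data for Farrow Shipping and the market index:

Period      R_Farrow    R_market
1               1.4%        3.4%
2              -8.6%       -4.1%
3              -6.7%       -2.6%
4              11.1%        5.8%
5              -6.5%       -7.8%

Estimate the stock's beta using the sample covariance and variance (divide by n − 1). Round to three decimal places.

Mean R_i = (1.4 − 8.6 − 6.7 + 11.1 − 6.5) / 5 = -1.8600%
Mean R_m = (3.4 − 4.1 − 2.6 + 5.8 − 7.8) / 5 = -1.0600%
Σ(R_i − R̄_i)(R_m − R̄_m) = 162.6620  ⇒  Cov = 162.6620 / 4 = 40.6655
Σ(R_m − R̄_m)² = 123.9920  ⇒  Var(R_m) = 123.9920 / 4 = 30.9980
β = Cov / Var(R_m) = 40.6655 / 30.9980 = 1.3119

1.312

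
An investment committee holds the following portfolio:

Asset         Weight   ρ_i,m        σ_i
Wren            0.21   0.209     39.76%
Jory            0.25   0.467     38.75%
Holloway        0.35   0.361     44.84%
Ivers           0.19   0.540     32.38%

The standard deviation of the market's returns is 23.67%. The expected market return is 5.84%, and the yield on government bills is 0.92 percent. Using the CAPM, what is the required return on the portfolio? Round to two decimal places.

4.09%

β_Wren = 0.209 × 39.76% / 23.67% = 0.3511
β_Jory = 0.467 × 38.75% / 23.67% = 0.7645
β_Holloway = 0.361 × 44.84% / 23.67% = 0.6839
β_Ivers = 0.540 × 32.38% / 23.67% = 0.7387
β_P = Σ w_i β_i = 0.21×0.3511 + 0.25×0.7645 + 0.35×0.6839 + 0.19×0.7387 = 0.6446
MRP = 5.84% − 0.92% = 4.92%
E(R_P) = R_f + β_P × MRP = 0.92% + 0.6446 × 4.92% = 4.09%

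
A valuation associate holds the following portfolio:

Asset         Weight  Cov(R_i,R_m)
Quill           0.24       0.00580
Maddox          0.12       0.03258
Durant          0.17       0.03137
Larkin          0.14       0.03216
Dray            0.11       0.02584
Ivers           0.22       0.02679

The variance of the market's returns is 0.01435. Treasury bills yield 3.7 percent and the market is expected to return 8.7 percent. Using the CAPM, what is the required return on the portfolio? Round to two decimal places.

β_Quill = 0.00580 / 0.01435 = 0.4042
β_Maddox = 0.03258 / 0.01435 = 2.2704
β_Durant = 0.03137 / 0.01435 = 2.1861
β_Larkin = 0.03216 / 0.01435 = 2.2411
β_Dray = 0.02584 / 0.01435 = 1.8007
β_Ivers = 0.02679 / 0.01435 = 1.8669
β_P = Σ w_i β_i = 0.24×0.4042 + 0.12×2.2704 + 0.17×2.1861 + 0.14×2.2411 + 0.11×1.8007 + 0.22×1.8669 = 1.6636
MRP = 8.7% − 3.7% = 5.00%
E(R_P) = R_f + β_P × MRP = 3.7% + 1.6636 × 5.0% = 12.02%

12.02%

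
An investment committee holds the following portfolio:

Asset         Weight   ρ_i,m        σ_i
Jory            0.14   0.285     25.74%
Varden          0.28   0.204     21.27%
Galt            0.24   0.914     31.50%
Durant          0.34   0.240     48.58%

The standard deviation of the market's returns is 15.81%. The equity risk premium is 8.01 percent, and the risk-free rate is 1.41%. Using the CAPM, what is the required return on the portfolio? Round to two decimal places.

β_Jory = 0.285 × 25.74% / 15.81% = 0.4640
β_Varden = 0.204 × 21.27% / 15.81% = 0.2745
β_Galt = 0.914 × 31.50% / 15.81% = 1.8211
β_Durant = 0.240 × 48.58% / 15.81% = 0.7375
β_P = Σ w_i β_i = 0.14×0.4640 + 0.28×0.2745 + 0.24×1.8211 + 0.34×0.7375 = 0.8296
E(R_P) = R_f + β_P × MRP = 1.41% + 0.8296 × 8.01% = 8.06%

8.06%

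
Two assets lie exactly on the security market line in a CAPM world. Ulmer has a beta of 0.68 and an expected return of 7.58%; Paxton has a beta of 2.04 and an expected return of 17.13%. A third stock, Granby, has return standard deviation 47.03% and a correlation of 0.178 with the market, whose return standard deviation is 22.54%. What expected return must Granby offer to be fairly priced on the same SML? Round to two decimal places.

MRP = (17.13% − 7.58%) / (2.04 − 0.68) = 7.0221%
R_f = 7.58% − 0.68 × 7.0221% = 2.8050%
β_Granby = ρ·σ_i/σ_m = 0.178 × 47.03 / 22.54 = 0.3714
E(R_Granby) = R_f + β × MRP = 2.8050% + 0.3714 × 7.0221% = 5.41%

5.41%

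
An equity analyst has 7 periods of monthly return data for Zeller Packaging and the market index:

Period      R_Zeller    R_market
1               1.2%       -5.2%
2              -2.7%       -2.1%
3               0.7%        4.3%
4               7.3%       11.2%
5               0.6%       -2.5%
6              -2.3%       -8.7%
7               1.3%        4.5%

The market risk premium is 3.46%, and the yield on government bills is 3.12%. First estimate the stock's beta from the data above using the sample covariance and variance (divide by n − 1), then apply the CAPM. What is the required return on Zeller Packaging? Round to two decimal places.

Mean R_i = (1.2 − 2.7 + 0.7 + 7.3 + 0.6 − 2.3 + 1.3) / 7 = 0.8714%
Mean R_m = (-5.2 − 2.1 + 4.3 + 11.2 − 2.5 − 8.7 + 4.5) / 7 = 0.2143%
Σ(R_i − R̄_i)(R_m − R̄_m) = 107.2529  ⇒  Cov = 107.2529 / 6 = 17.8755
Σ(R_m − R̄_m)² = 277.2486  ⇒  Var(R_m) = 277.2486 / 6 = 46.2081
β = Cov / Var(R_m) = 17.8755 / 46.2081 = 0.3868
E(R) = R_f + β × MRP = 3.12% + 0.3868 × 3.46% = 4.46%

4.46%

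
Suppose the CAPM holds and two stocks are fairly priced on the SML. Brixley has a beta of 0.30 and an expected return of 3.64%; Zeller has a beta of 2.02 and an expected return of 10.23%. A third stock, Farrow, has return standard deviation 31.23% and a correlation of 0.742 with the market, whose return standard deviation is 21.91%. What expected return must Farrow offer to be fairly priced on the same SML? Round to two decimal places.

6.54%

MRP = (10.23% − 3.64%) / (2.02 − 0.30) = 3.8314%
R_f = 3.64% − 0.30 × 3.8314% = 2.4906%
β_Farrow = ρ·σ_i/σ_m = 0.742 × 31.23 / 21.91 = 1.0576
E(R_Farrow) = R_f + β × MRP = 2.4906% + 1.0576 × 3.8314% = 6.54%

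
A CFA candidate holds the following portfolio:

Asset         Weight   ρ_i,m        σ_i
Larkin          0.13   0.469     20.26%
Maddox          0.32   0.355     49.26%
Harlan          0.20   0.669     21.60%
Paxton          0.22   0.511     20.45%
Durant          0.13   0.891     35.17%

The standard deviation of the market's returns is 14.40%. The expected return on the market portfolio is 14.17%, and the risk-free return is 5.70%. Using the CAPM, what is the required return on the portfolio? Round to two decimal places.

β_Larkin = 0.469 × 20.26% / 14.40% = 0.6599
β_Maddox = 0.355 × 49.26% / 14.40% = 1.2144
β_Harlan = 0.669 × 21.60% / 14.40% = 1.0035
β_Paxton = 0.511 × 20.45% / 14.40% = 0.7257
β_Durant = 0.891 × 35.17% / 14.40% = 2.1761
β_P = Σ w_i β_i = 0.13×0.6599 + 0.32×1.2144 + 0.20×1.0035 + 0.22×0.7257 + 0.13×2.1761 = 1.1176
MRP = 14.17% − 5.70% = 8.47%
E(R_P) = R_f + β_P × MRP = 5.70% + 1.1176 × 8.47% = 15.17%

15.17%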